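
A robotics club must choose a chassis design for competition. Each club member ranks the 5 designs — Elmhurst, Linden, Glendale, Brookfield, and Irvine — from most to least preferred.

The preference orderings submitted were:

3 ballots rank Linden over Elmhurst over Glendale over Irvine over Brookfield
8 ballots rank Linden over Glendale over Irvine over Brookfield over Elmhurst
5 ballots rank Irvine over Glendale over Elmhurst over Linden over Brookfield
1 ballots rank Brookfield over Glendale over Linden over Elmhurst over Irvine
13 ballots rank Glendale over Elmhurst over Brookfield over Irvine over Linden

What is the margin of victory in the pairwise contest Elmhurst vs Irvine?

4

Ballots ranking Elmhurst above Irvine: 3+1+13 = 17.
Ballots ranking Irvine above Elmhurst: 8+5 = 13.
Elmhurst wins 17–13, a margin of 4.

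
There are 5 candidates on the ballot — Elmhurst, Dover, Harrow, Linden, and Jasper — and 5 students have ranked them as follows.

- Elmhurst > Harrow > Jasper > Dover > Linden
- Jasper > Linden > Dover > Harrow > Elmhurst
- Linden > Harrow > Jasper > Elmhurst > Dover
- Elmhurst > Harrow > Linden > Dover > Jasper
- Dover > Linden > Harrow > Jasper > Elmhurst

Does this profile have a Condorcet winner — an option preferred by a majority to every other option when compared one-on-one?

Yes

Head-to-head results (5 voters total):
Elmhurst vs Dover: Elmhurst wins 3–2.
Elmhurst vs Harrow: Harrow wins 3–2.
Elmhurst vs Linden: Linden wins 3–2.
Elmhurst vs Jasper: Jasper wins 3–2.
Dover vs Harrow: Harrow wins 3–2.
Dover vs Linden: Linden wins 3–2.
Dover vs Jasper: Jasper wins 3–2.
Harrow vs Linden: Linden wins 3–2.
Harrow vs Jasper: Harrow wins 4–1.
Linden vs Jasper: Linden wins 3–2.
Linden beats each rival — Elmhurst (3–2), Dover (3–2), Harrow (3–2), Jasper (3–2) — so Linden is the Condorcet winner.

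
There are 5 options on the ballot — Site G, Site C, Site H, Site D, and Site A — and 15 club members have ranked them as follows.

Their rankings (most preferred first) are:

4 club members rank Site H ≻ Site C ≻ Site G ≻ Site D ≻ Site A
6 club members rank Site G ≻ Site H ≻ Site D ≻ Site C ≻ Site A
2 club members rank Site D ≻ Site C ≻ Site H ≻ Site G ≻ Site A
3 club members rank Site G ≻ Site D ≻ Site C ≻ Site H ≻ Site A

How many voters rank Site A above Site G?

0

Ballots ranking Site A above Site G: 0.
Ballots ranking Site G above Site A: 4+6+2+3 = 15.
So 0 of 15 voters prefer Site A to Site G.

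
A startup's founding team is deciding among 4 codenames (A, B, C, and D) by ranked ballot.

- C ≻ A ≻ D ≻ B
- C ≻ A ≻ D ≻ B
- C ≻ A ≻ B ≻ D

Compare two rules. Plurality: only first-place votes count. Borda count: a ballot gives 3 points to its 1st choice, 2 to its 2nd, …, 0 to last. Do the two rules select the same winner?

Plurality first-place counts: A 0, B 0, C 3, D 0 → C.
Borda totals: A 6, B 1, C 9, D 2 → C.
The two rules agree on C.

Yes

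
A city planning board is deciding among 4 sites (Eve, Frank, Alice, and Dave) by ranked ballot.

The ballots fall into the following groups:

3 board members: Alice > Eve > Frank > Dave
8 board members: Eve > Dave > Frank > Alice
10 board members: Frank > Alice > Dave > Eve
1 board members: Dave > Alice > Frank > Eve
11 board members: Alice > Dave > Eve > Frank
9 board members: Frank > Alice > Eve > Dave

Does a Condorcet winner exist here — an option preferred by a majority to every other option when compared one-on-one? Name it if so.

None — there is no Condorcet winner

Head-to-head results (42 voters total):
Eve vs Frank: Eve wins 22–20.
Eve vs Alice: Alice wins 34–8.
Eve vs Dave: Dave wins 22–20.
Frank vs Alice: Frank wins 27–15.
Frank vs Dave: Frank wins 22–20.
Alice vs Dave: Alice wins 33–9.
No candidate beats all others: Eve beats Frank beats Alice beats Eve, a majority cycle.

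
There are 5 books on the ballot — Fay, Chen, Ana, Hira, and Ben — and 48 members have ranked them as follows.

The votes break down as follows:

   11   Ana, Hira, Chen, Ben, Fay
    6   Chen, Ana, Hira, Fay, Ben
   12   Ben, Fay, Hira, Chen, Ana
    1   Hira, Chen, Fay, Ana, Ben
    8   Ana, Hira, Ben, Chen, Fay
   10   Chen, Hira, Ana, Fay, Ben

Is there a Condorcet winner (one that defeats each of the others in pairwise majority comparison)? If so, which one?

There is no Condorcet winner

Head-to-head results (48 voters total):
Fay vs Chen: Chen wins 36–12.
Fay vs Ana: Ana wins 35–13.
Fay vs Hira: Hira wins 36–12.
Fay vs Ben: Ben wins 31–17.
Chen vs Ana: Chen wins 29–19.
Chen vs Hira: Hira wins 32–16.
Chen vs Ben: Chen wins 28–20.
Ana vs Hira: Ana wins 25–23.
Ana vs Ben: Ana wins 36–12.
Hira vs Ben: Hira wins 36–12.
No candidate beats all others: Chen beats Ana beats Hira beats Chen, a majority cycle.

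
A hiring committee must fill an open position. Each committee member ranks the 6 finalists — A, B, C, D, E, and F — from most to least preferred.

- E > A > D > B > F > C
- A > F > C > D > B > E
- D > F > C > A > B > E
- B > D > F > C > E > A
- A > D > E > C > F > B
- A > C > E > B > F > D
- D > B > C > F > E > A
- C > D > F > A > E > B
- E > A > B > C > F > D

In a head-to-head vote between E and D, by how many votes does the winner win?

3

Ballots ranking E above D: 3.
Ballots ranking D above E: 6.
D wins 6–3, a margin of 3.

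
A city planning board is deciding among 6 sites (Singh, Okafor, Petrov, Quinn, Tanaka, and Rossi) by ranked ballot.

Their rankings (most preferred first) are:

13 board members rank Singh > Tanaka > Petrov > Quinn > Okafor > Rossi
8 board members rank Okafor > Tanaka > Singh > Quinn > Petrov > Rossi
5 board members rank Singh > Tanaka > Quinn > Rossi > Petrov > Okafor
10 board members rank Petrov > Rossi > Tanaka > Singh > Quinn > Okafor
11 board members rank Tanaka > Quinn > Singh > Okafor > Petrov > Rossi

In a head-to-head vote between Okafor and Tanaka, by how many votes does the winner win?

31

Ballots ranking Okafor above Tanaka: 8.
Ballots ranking Tanaka above Okafor: 13+5+10+11 = 39.
Tanaka wins 39–8, a margin of 31.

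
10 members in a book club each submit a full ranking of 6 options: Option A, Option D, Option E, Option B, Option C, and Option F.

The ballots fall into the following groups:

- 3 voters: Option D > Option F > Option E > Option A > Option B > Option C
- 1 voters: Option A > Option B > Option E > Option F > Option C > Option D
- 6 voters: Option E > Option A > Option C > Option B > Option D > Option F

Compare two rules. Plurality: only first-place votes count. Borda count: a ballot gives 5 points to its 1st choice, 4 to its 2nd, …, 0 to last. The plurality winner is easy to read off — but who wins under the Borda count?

Option E

Plurality first-place counts: Option A 1, Option D 3, Option E 6, Option B 0, Option C 0, Option F 0 → Option E.
Borda totals: Option A 35, Option D 21, Option E 42, Option B 19, Option C 19, Option F 14 → Option E.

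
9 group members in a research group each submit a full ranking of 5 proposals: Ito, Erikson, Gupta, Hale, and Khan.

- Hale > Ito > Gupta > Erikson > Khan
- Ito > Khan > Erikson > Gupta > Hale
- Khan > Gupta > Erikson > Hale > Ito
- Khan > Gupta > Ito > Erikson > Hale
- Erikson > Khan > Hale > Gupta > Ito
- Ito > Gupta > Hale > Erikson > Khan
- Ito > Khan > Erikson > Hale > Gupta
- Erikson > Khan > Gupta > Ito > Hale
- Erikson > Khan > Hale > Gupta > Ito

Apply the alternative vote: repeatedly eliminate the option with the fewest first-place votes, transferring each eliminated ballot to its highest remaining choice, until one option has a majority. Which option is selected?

Round 1: Ito 3, Erikson 3, Khan 2, Hale 1, Gupta 0. Gupta has the fewest and is eliminated.
Round 2: Ito 3, Erikson 3, Khan 2, Hale 1. Hale has the fewest and is eliminated.
Round 3: Ito 4, Erikson 3, Khan 2. Khan has the fewest and is eliminated.
Round 4: Ito 5, Erikson 4. Ito has a majority.

Ito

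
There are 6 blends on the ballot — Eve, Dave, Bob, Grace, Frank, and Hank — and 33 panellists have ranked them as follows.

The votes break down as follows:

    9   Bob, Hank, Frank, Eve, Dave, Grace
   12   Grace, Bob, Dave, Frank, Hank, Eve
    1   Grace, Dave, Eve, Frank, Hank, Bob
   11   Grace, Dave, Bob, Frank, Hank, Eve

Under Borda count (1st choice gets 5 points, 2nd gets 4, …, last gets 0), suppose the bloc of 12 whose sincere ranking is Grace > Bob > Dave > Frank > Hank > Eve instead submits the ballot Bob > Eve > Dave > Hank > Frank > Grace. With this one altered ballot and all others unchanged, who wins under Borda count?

Borda totals with the altered ballot: Eve 69, Dave 93, Bob 138, Grace 60, Frank 63, Hank 72.
The winner is unchanged: still Bob.

Bob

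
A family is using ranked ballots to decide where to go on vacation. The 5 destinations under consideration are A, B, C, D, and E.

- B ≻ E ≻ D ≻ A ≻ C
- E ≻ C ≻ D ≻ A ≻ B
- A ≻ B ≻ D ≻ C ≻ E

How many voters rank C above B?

Ballots ranking C above B: 1.
Ballots ranking B above C: 2.
So 1 of 3 voters prefer C to B.

1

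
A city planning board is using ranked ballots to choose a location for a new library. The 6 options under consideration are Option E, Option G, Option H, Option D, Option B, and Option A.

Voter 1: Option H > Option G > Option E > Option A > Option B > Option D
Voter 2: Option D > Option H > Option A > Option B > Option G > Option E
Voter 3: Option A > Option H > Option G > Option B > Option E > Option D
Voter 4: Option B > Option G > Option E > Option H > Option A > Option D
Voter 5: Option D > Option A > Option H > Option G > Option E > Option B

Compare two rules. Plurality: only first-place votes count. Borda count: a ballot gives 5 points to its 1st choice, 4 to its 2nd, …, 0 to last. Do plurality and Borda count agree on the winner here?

No

Plurality first-place counts: Option E 0, Option G 0, Option H 1, Option D 2, Option B 1, Option A 1 → Option D.
Borda totals: Option E 8, Option G 14, Option H 18, Option D 10, Option B 10, Option A 15 → Option H.
The two rules disagree: plurality picks Option D, Borda picks Option H.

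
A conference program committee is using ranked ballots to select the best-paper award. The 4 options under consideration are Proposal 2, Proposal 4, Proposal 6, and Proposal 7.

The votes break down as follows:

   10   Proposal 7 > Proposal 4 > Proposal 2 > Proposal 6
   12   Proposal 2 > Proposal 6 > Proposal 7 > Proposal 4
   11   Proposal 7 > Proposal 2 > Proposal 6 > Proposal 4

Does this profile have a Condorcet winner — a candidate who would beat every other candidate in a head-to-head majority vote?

Head-to-head results (33 voters total):
Proposal 2 vs Proposal 4: Proposal 2 wins 23–10.
Proposal 2 vs Proposal 6: Proposal 2 wins 33–0.
Proposal 2 vs Proposal 7: Proposal 7 wins 21–12.
Proposal 4 vs Proposal 6: Proposal 6 wins 23–10.
Proposal 4 vs Proposal 7: Proposal 7 wins 33–0.
Proposal 6 vs Proposal 7: Proposal 7 wins 21–12.
Proposal 7 beats each rival — Proposal 2 (21–12), Proposal 4 (33–0), Proposal 6 (21–12) — so Proposal 7 is the Condorcet winner.

Yes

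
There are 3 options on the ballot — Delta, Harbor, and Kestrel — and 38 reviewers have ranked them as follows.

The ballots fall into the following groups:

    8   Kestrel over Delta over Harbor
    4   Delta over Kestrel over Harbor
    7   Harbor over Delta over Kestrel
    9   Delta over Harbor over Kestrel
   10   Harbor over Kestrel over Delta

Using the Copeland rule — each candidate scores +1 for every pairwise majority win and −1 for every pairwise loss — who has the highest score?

Delta

Pairwise results:
  Delta vs Harbor: Delta wins 21–17.
  Delta vs Kestrel: Delta wins 20–18.
  Harbor vs Kestrel: Harbor wins 26–12.
Copeland scores (wins − losses):
  Delta: 2 − 0 = 2
  Harbor: 1 − 1 = 0
  Kestrel: 0 − 2 = -2
Delta has the best Copeland score.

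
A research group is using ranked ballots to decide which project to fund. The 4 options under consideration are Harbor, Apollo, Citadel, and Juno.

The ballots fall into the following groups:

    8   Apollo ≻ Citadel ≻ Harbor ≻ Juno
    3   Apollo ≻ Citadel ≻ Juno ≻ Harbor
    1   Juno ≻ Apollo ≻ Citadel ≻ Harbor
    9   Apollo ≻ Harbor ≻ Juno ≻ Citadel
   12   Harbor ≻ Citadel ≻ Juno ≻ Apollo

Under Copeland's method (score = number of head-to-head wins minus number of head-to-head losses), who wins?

Pairwise results:
  Harbor vs Apollo: Apollo wins 21–12.
  Harbor vs Citadel: Harbor wins 21–12.
  Harbor vs Juno: Harbor wins 29–4.
  Apollo vs Citadel: Apollo wins 21–12.
  Apollo vs Juno: Apollo wins 20–13.
  Citadel vs Juno: Citadel wins 23–10.
Copeland scores (wins − losses):
  Harbor: 2 − 1 = 1
  Apollo: 3 − 0 = 3
  Citadel: 1 − 2 = -1
  Juno: 0 − 3 = -3
Apollo has the best Copeland score.

Apollo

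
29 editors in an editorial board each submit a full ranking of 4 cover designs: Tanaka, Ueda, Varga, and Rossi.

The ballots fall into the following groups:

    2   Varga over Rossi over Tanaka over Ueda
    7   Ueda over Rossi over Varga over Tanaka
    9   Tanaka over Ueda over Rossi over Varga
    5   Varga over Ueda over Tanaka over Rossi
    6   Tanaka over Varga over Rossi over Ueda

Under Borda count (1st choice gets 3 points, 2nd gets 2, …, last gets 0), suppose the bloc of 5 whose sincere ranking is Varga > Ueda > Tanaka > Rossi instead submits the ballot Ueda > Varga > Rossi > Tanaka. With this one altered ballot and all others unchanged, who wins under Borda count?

Borda totals with the altered ballot: Tanaka 47, Ueda 54, Varga 35, Rossi 38.
The switch changes the winner from Tanaka to Ueda.

Ueda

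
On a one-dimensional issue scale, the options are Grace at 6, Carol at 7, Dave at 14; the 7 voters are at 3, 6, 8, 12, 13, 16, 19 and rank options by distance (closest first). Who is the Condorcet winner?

Dave

With single-peaked preferences on a line, the Condorcet winner is the candidate closest to the median voter.
The median voter (position 12) is closest to Dave at 14.
Check: Dave vs Grace — voters closer to Dave: 4 of 7.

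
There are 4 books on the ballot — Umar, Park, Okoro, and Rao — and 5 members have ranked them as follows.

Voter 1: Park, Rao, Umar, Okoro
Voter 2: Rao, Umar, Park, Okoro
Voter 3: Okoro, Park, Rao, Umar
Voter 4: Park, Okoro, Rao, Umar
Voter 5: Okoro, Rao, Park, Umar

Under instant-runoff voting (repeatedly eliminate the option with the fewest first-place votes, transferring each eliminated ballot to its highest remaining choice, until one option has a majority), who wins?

Park

Round 1: Park 2, Okoro 2, Rao 1, Umar 0. Umar has the fewest and is eliminated.
Round 2: Park 2, Okoro 2, Rao 1. Rao has the fewest and is eliminated.
Round 3: Park 3, Okoro 2. Park has a majority.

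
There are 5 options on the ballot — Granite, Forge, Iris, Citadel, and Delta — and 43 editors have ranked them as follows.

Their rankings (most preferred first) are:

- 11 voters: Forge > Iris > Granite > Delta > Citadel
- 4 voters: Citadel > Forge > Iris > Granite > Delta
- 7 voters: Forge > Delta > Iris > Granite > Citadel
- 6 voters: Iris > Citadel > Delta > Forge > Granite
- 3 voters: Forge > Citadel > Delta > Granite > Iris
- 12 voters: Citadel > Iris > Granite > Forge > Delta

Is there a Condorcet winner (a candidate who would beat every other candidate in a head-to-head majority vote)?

Head-to-head results (43 voters total):
Granite vs Forge: Forge wins 31–12.
Granite vs Iris: Iris wins 40–3.
Granite vs Citadel: Citadel wins 25–18.
Granite vs Delta: Granite wins 27–16.
Forge vs Iris: Forge wins 25–18.
Forge vs Citadel: Citadel wins 22–21.
Forge vs Delta: Forge wins 37–6.
Iris vs Citadel: Iris wins 24–19.
Iris vs Delta: Iris wins 33–10.
Citadel vs Delta: Citadel wins 25–18.
No candidate beats all others: Forge beats Iris beats Citadel beats Forge, a majority cycle.

No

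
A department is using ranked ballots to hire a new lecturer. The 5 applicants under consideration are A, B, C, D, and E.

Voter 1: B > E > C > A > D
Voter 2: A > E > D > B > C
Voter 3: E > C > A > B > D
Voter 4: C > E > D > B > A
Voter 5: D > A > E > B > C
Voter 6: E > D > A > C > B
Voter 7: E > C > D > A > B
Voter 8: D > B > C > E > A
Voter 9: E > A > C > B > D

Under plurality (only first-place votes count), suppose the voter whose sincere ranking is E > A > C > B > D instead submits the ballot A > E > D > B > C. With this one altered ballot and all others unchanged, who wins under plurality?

First-place totals with the altered ballot: A 2, B 1, C 1, D 2, E 3.
The winner is unchanged: still E.

E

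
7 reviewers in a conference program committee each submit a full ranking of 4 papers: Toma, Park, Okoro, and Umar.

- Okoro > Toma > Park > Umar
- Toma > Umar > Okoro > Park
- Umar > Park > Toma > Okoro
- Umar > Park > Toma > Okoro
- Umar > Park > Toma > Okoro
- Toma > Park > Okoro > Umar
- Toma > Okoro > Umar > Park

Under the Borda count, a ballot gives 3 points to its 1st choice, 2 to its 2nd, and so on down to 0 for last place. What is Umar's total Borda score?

12

Borda scores:
  Toma: 2 + 3 + 1 + 1 + 1 + 3 + 3 = 14
  Park: 1 + 0 + 2 + 2 + 2 + 2 + 0 = 9
  Okoro: 3 + 1 + 0 + 0 + 0 + 1 + 2 = 7
  Umar: 0 + 2 + 3 + 3 + 3 + 0 + 1 = 12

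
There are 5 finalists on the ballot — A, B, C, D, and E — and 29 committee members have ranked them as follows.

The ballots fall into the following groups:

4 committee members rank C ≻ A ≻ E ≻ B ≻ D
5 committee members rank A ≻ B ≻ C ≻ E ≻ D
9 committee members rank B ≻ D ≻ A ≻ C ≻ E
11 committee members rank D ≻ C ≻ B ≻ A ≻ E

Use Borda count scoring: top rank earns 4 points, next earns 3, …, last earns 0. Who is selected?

B

Borda scores:
  A: 4·3 + 5·4 + 9·2 + 11·1 = 61
  B: 4·1 + 5·3 + 9·4 + 11·2 = 77
  C: 4·4 + 5·2 + 9·1 + 11·3 = 68
  D: 4·0 + 5·0 + 9·3 + 11·4 = 71
  E: 4·2 + 5·1 + 9·0 + 11·0 = 13
B has the highest total.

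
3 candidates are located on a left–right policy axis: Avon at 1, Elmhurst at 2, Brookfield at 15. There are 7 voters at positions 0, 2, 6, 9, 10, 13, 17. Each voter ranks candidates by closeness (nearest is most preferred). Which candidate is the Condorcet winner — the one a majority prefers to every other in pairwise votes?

Brookfield

With single-peaked preferences on a line, the Condorcet winner is the candidate closest to the median voter.
The median voter (position 9) is closest to Brookfield at 15.
Check: Brookfield vs Elmhurst — voters closer to Brookfield: 4 of 7.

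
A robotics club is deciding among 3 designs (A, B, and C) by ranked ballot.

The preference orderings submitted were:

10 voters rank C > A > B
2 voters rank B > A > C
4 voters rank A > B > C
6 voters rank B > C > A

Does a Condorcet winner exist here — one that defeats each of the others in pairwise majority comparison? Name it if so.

Head-to-head results (22 voters total):
A vs B: A wins 14–8.
A vs C: C wins 16–6.
B vs C: B wins 12–10.
No candidate beats all others: A beats B beats C beats A, a majority cycle.

No Condorcet winner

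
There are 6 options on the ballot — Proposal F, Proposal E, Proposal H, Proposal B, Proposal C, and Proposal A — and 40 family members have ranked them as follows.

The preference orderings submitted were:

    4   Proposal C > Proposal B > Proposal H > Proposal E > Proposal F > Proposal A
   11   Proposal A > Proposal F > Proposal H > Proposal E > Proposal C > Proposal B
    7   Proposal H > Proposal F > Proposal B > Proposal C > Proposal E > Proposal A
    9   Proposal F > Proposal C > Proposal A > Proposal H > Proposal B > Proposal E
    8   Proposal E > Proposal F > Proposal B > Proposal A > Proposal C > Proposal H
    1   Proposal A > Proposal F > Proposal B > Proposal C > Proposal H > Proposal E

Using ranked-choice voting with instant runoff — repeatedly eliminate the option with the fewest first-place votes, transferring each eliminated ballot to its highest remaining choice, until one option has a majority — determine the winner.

Round 1: Proposal A 12, Proposal F 9, Proposal E 8, Proposal H 7, Proposal C 4, Proposal B 0. Proposal B has the fewest and is eliminated.
Round 2: Proposal A 12, Proposal F 9, Proposal E 8, Proposal H 7, Proposal C 4. Proposal C has the fewest and is eliminated.
Round 3: Proposal A 12, Proposal H 11, Proposal F 9, Proposal E 8. Proposal E has the fewest and is eliminated.
Round 4: Proposal F 17, Proposal A 12, Proposal H 11. Proposal H has the fewest and is eliminated.
Round 5: Proposal F 28, Proposal A 12. Proposal F has a majority.

Proposal F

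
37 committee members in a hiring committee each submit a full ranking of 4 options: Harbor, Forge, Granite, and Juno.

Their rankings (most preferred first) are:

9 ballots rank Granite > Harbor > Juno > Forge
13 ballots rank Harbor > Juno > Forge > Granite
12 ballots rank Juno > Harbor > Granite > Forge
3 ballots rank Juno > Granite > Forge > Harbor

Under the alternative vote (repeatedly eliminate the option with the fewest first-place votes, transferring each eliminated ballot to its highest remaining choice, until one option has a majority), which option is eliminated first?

Forge

Round 1: Juno 15, Harbor 13, Granite 9, Forge 0. Forge has the fewest and is eliminated.
Round 2: Juno 15, Harbor 13, Granite 9. Granite has the fewest and is eliminated.
Round 3: Harbor 22, Juno 15. Harbor has a majority.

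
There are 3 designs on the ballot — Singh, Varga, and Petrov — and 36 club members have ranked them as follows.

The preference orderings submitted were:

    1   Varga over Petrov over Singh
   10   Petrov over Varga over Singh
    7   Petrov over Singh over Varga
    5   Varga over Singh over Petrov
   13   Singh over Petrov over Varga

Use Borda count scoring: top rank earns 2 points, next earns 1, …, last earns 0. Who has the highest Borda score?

Petrov

Borda scores:
  Singh: 0 + 10·0 + 7·1 + 5·1 + 13·2 = 38
  Varga: 2 + 10·1 + 7·0 + 5·2 + 13·0 = 22
  Petrov: 1 + 10·2 + 7·2 + 5·0 + 13·1 = 48
Petrov has the highest total.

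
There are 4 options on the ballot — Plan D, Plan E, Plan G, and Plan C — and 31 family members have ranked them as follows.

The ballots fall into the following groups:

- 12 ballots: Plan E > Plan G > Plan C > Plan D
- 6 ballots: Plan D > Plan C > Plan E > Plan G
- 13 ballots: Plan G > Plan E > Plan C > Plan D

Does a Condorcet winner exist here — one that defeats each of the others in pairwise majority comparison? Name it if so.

Head-to-head results (31 voters total):
Plan D vs Plan E: Plan E wins 25–6.
Plan D vs Plan G: Plan G wins 25–6.
Plan D vs Plan C: Plan C wins 25–6.
Plan E vs Plan G: Plan E wins 18–13.
Plan E vs Plan C: Plan E wins 25–6.
Plan G vs Plan C: Plan G wins 25–6.
Plan E beats each rival — Plan D (25–6), Plan G (18–13), Plan C (25–6) — so Plan E is the Condorcet winner.

Plan E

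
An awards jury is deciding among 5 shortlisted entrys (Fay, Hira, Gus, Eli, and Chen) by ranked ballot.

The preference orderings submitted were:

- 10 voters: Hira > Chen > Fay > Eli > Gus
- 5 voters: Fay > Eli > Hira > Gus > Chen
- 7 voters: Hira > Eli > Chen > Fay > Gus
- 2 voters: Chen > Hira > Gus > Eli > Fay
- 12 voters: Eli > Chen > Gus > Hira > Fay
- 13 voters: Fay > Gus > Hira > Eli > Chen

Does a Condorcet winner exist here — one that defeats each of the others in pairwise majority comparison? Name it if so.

No Condorcet winner

Head-to-head results (49 voters total):
Fay vs Hira: Hira wins 31–18.
Fay vs Gus: Fay wins 35–14.
Fay vs Eli: Fay wins 28–21.
Fay vs Chen: Chen wins 31–18.
Hira vs Gus: Gus wins 25–24.
Hira vs Eli: Hira wins 32–17.
Hira vs Chen: Hira wins 35–14.
Gus vs Eli: Eli wins 34–15.
Gus vs Chen: Chen wins 31–18.
Eli vs Chen: Eli wins 37–12.
No candidate beats all others: Fay beats Gus beats Hira beats Fay, a majority cycle.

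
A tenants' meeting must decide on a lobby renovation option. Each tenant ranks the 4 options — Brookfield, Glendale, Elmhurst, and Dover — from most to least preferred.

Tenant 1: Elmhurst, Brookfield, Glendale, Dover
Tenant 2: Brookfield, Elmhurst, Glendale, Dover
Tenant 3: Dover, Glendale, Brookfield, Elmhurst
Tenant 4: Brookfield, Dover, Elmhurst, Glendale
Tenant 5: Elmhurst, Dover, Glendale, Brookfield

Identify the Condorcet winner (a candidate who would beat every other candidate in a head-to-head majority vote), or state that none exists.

Head-to-head results (5 voters total):
Brookfield vs Glendale: Brookfield wins 3–2.
Brookfield vs Elmhurst: Brookfield wins 3–2.
Brookfield vs Dover: Brookfield wins 3–2.
Glendale vs Elmhurst: Elmhurst wins 4–1.
Glendale vs Dover: Dover wins 3–2.
Elmhurst vs Dover: Elmhurst wins 3–2.
Brookfield beats each rival — Glendale (3–2), Elmhurst (3–2), Dover (3–2) — so Brookfield is the Condorcet winner.

Brookfield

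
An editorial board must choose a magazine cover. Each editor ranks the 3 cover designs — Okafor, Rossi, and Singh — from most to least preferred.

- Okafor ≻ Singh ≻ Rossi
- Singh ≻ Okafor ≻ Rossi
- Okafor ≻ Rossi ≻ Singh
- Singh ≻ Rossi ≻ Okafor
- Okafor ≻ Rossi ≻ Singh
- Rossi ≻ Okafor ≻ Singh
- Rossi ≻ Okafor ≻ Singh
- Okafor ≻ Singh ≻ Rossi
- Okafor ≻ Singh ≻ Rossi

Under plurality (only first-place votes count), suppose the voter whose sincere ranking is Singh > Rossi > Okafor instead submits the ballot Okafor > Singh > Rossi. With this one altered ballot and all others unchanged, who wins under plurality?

Okafor

First-place totals with the altered ballot: Okafor 6, Rossi 2, Singh 1.
The winner is unchanged: still Okafor.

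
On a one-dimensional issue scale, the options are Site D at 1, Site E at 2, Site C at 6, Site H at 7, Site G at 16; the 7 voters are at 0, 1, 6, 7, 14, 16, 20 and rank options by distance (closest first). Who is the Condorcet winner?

With single-peaked preferences on a line, the Condorcet winner is the candidate closest to the median voter.
The median voter (position 7) is closest to Site H at 7.
Check: Site H vs Site E — voters closer to Site H: 5 of 7.

Site H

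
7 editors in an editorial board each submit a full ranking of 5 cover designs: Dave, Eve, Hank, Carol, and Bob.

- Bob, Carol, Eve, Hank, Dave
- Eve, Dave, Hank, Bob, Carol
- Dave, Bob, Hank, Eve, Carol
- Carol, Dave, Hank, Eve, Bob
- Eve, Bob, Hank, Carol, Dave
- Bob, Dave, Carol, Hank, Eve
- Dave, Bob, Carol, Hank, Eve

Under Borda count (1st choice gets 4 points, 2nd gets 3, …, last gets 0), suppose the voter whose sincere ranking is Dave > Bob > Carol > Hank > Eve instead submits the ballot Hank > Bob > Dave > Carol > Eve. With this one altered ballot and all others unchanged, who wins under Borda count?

Borda totals with the altered ballot: Dave 15, Eve 12, Hank 14, Carol 11, Bob 18.
The winner is unchanged: still Bob.

Bob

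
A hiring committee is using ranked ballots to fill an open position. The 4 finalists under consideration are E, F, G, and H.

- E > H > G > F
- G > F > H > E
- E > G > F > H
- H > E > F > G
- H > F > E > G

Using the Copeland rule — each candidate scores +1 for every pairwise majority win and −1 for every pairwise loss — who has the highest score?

Pairwise results:
  E vs F: E wins 3–2.
  E vs G: E wins 4–1.
  E vs H: H wins 3–2.
  F vs G: G wins 3–2.
  F vs H: H wins 3–2.
  G vs H: H wins 3–2.
Copeland scores (wins − losses):
  E: 2 − 1 = 1
  F: 0 − 3 = -3
  G: 1 − 2 = -1
  H: 3 − 0 = 3
H has the best Copeland score.

H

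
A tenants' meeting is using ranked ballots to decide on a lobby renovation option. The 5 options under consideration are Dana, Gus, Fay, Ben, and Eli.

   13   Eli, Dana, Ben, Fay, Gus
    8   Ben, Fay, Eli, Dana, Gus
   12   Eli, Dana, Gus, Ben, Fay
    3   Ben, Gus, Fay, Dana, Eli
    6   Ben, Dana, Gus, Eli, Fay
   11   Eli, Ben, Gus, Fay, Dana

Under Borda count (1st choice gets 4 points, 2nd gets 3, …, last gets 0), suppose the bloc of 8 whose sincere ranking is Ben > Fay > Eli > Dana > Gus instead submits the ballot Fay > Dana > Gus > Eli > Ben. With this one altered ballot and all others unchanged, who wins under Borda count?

Borda totals with the altered ballot: Dana 120, Gus 83, Fay 62, Ben 107, Eli 158.
The winner is unchanged: still Eli.

Eli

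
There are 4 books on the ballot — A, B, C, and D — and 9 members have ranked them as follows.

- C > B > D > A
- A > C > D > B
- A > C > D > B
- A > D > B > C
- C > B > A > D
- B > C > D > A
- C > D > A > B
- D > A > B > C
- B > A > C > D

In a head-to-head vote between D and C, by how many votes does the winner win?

Ballots ranking D above C: 2.
Ballots ranking C above D: 7.
C wins 7–2, a margin of 5.

5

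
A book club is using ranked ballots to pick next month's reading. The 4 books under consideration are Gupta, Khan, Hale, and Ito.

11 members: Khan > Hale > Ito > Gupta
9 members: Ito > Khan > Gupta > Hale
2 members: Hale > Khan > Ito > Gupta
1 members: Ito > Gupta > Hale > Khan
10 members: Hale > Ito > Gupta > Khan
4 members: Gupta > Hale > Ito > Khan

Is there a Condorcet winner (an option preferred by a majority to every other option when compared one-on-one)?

No

Head-to-head results (37 voters total):
Gupta vs Khan: Khan wins 22–15.
Gupta vs Hale: Hale wins 23–14.
Gupta vs Ito: Ito wins 33–4.
Khan vs Hale: Khan wins 20–17.
Khan vs Ito: Ito wins 24–13.
Hale vs Ito: Hale wins 27–10.
No candidate beats all others: Khan beats Hale beats Ito beats Khan, a majority cycle.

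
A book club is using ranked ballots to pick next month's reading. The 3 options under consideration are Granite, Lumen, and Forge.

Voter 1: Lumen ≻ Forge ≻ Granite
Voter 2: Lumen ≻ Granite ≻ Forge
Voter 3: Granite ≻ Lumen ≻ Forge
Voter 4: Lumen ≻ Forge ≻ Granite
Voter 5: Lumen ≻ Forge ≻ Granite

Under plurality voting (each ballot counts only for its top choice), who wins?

Lumen

First-place vote totals:
  Granite: 1
  Lumen: 4
  Forge: 0
Lumen has the most first-place votes.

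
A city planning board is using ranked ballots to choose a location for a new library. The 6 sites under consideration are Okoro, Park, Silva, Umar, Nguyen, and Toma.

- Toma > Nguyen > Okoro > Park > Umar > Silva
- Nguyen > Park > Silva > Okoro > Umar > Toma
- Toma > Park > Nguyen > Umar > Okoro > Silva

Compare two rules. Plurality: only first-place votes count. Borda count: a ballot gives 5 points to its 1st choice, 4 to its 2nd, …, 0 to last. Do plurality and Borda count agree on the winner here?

Plurality first-place counts: Okoro 0, Park 0, Silva 0, Umar 0, Nguyen 1, Toma 2 → Toma.
Borda totals: Okoro 6, Park 10, Silva 3, Umar 4, Nguyen 12, Toma 10 → Nguyen.
The two rules disagree: plurality picks Toma, Borda picks Nguyen.

No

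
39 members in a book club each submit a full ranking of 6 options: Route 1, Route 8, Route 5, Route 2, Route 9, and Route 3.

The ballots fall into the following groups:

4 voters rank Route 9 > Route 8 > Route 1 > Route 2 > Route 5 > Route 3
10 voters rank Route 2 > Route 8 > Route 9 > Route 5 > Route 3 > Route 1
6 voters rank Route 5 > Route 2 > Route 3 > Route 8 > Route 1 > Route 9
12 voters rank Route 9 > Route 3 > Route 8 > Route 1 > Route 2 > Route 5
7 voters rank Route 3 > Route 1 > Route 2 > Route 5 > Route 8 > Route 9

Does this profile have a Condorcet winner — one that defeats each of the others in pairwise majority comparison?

Head-to-head results (39 voters total):
Route 1 vs Route 8: Route 8 wins 32–7.
Route 1 vs Route 5: Route 1 wins 23–16.
Route 1 vs Route 2: Route 1 wins 23–16.
Route 1 vs Route 9: Route 9 wins 26–13.
Route 1 vs Route 3: Route 3 wins 35–4.
Route 8 vs Route 5: Route 8 wins 26–13.
Route 8 vs Route 2: Route 2 wins 23–16.
Route 8 vs Route 9: Route 8 wins 23–16.
Route 8 vs Route 3: Route 3 wins 25–14.
Route 5 vs Route 2: Route 2 wins 33–6.
Route 5 vs Route 9: Route 9 wins 26–13.
Route 5 vs Route 3: Route 5 wins 20–19.
Route 2 vs Route 9: Route 2 wins 23–16.
Route 2 vs Route 3: Route 2 wins 20–19.
Route 9 vs Route 3: Route 9 wins 26–13.
No candidate beats all others: Route 1 beats Route 2 beats Route 8 beats Route 1, a majority cycle.

No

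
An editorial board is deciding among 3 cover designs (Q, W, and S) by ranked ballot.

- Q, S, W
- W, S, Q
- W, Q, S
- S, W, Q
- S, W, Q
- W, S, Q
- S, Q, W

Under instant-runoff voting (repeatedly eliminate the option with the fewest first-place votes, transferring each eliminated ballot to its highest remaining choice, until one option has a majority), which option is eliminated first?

Round 1: W 3, S 3, Q 1. Q has the fewest and is eliminated.
Round 2: S 4, W 3. S has a majority.

Q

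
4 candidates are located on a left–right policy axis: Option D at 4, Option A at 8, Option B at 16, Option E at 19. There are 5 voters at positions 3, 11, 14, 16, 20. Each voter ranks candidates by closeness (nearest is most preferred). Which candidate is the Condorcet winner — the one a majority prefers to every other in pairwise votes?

With single-peaked preferences on a line, the Condorcet winner is the candidate closest to the median voter.
The median voter (position 14) is closest to Option B at 16.
Check: Option B vs Option E — voters closer to Option B: 4 of 5.

Option B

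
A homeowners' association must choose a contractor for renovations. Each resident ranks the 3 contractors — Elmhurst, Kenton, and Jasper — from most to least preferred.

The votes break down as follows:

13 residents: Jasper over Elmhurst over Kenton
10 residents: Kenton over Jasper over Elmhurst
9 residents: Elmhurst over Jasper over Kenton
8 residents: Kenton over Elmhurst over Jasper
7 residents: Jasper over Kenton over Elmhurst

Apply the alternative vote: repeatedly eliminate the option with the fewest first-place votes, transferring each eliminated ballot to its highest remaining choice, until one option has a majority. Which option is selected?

Jasper

Round 1: Jasper 20, Kenton 18, Elmhurst 9. Elmhurst has the fewest and is eliminated.
Round 2: Jasper 29, Kenton 18. Jasper has a majority.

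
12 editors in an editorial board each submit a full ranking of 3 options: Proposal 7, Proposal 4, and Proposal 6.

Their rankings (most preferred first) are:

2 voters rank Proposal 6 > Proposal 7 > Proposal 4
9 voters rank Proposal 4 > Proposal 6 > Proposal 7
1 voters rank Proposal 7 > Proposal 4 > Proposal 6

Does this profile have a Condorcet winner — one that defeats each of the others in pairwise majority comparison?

Yes

Head-to-head results (12 voters total):
Proposal 7 vs Proposal 4: Proposal 4 wins 9–3.
Proposal 7 vs Proposal 6: Proposal 6 wins 11–1.
Proposal 4 vs Proposal 6: Proposal 4 wins 10–2.
Proposal 4 beats each rival — Proposal 7 (9–3), Proposal 6 (10–2) — so Proposal 4 is the Condorcet winner.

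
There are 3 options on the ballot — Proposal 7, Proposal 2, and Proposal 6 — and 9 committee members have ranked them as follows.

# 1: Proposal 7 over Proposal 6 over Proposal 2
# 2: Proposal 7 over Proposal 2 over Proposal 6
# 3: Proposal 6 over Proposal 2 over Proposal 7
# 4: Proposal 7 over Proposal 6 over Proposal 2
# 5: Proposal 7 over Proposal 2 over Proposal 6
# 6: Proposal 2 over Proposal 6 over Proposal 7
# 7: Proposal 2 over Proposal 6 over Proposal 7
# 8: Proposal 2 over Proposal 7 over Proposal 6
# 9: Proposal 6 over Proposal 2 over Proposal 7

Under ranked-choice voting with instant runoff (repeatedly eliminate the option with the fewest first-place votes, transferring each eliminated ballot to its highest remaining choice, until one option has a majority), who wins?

Round 1: Proposal 7 4, Proposal 2 3, Proposal 6 2. Proposal 6 has the fewest and is eliminated.
Round 2: Proposal 2 5, Proposal 7 4. Proposal 2 has a majority.

Proposal 2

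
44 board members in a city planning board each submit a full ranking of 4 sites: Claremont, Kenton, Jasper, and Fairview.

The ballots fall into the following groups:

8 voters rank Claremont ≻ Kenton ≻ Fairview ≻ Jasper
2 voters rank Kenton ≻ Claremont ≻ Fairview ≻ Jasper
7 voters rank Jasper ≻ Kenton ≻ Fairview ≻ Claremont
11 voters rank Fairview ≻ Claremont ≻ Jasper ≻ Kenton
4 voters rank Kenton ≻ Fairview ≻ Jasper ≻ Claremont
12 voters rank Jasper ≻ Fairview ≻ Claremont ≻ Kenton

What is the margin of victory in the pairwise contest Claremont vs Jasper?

2

Ballots ranking Claremont above Jasper: 8+2+11 = 21.
Ballots ranking Jasper above Claremont: 7+4+12 = 23.
Jasper wins 23–21, a margin of 2.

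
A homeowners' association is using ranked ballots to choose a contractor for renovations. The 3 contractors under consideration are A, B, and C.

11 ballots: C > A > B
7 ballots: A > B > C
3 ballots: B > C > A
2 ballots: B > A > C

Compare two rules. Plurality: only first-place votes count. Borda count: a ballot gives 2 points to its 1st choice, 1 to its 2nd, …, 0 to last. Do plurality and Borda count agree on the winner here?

Plurality first-place counts: A 7, B 5, C 11 → C.
Borda totals: A 27, B 17, C 25 → A.
The two rules disagree: plurality picks C, Borda picks A.

No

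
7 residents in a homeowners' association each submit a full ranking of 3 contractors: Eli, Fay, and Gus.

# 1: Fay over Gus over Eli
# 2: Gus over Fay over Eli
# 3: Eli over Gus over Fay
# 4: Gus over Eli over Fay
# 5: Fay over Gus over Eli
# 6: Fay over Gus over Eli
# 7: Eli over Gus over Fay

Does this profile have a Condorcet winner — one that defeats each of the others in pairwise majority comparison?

Yes

Head-to-head results (7 voters total):
Eli vs Fay: Fay wins 4–3.
Eli vs Gus: Gus wins 5–2.
Fay vs Gus: Gus wins 4–3.
Gus beats each rival — Eli (5–2), Fay (4–3) — so Gus is the Condorcet winner.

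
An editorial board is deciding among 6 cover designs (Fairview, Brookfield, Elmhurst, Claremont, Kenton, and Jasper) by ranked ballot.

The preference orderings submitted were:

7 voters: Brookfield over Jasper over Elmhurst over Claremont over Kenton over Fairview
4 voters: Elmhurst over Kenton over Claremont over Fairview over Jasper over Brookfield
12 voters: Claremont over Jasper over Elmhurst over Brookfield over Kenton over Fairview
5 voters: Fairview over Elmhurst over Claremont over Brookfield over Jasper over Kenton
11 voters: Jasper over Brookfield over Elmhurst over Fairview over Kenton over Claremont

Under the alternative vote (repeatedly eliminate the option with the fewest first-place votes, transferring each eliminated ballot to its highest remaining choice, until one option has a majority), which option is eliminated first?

Kenton

Round 1: Claremont 12, Jasper 11, Brookfield 7, Fairview 5, Elmhurst 4, Kenton 0. Kenton has the fewest and is eliminated.
Round 2: Claremont 12, Jasper 11, Brookfield 7, Fairview 5, Elmhurst 4. Elmhurst has the fewest and is eliminated.
Round 3: Claremont 16, Jasper 11, Brookfield 7, Fairview 5. Fairview has the fewest and is eliminated.
Round 4: Claremont 21, Jasper 11, Brookfield 7. Claremont has a majority.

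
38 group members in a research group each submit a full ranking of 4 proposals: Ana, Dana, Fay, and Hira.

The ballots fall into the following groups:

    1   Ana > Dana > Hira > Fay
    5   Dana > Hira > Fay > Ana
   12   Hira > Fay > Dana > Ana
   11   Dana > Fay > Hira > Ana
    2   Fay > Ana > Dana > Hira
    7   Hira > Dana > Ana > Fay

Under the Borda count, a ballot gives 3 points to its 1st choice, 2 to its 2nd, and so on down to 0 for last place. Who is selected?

Hira

Borda scores:
  Ana: 3 + 5·0 + 12·0 + 11·0 + 2·2 + 7·1 = 14
  Dana: 2 + 5·3 + 12·1 + 11·3 + 2·1 + 7·2 = 78
  Fay: 0 + 5·1 + 12·2 + 11·2 + 2·3 + 7·0 = 57
  Hira: 1 + 5·2 + 12·3 + 11·1 + 2·0 + 7·3 = 79
Hira has the highest total.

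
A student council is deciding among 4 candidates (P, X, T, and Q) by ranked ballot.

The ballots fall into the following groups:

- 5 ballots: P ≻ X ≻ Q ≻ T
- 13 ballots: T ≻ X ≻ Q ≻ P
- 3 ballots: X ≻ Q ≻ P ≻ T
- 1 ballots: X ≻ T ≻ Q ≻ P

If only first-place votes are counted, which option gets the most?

T

First-place vote totals:
  P: 5
  X: 4
  T: 13
  Q: 0
T has the most first-place votes.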